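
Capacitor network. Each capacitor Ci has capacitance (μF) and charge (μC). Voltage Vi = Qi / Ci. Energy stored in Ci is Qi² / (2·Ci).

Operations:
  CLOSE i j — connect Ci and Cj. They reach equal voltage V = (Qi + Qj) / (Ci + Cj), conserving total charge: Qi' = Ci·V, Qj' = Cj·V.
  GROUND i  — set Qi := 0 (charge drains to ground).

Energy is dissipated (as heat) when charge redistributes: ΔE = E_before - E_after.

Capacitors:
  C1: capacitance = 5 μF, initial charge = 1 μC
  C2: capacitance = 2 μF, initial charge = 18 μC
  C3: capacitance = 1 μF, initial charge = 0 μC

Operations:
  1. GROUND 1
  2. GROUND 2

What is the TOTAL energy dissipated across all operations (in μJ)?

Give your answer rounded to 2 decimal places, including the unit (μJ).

Initial: C1(5μF, Q=1μC, V=0.20V), C2(2μF, Q=18μC, V=9.00V), C3(1μF, Q=0μC, V=0.00V)
Op 1: GROUND 1: Q1=0; energy lost=0.100
Op 2: GROUND 2: Q2=0; energy lost=81.000
Total dissipated: 81.100 μJ

Answer: 81.10 μJ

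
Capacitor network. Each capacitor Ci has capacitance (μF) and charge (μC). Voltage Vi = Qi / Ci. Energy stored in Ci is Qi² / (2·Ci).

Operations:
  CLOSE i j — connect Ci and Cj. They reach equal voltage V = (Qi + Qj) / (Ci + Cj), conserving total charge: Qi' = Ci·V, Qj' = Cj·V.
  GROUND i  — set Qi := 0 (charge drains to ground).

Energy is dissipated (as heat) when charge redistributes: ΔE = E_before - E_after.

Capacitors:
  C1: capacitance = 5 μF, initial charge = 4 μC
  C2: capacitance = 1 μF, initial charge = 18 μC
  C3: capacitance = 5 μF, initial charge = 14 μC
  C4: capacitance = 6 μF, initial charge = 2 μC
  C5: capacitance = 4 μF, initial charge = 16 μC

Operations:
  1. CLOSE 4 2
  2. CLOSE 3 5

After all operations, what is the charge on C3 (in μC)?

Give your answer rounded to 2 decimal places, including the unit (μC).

Answer: 16.67 μC

Derivation:
Initial: C1(5μF, Q=4μC, V=0.80V), C2(1μF, Q=18μC, V=18.00V), C3(5μF, Q=14μC, V=2.80V), C4(6μF, Q=2μC, V=0.33V), C5(4μF, Q=16μC, V=4.00V)
Op 1: CLOSE 4-2: Q_total=20.00, C_total=7.00, V=2.86; Q4=17.14, Q2=2.86; dissipated=133.762
Op 2: CLOSE 3-5: Q_total=30.00, C_total=9.00, V=3.33; Q3=16.67, Q5=13.33; dissipated=1.600
Final charges: Q1=4.00, Q2=2.86, Q3=16.67, Q4=17.14, Q5=13.33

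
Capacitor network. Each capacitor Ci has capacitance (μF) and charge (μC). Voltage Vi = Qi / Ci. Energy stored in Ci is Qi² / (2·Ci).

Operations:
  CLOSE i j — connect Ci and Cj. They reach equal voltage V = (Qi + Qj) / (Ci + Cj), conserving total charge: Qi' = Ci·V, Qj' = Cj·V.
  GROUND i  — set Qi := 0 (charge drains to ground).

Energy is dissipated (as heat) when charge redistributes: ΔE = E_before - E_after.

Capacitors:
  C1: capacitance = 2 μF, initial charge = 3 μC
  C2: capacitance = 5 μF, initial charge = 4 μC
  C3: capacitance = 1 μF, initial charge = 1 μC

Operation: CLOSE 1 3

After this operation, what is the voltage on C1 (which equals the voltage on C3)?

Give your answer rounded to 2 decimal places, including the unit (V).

Answer: 1.33 V

Derivation:
Initial: C1(2μF, Q=3μC, V=1.50V), C2(5μF, Q=4μC, V=0.80V), C3(1μF, Q=1μC, V=1.00V)
Op 1: CLOSE 1-3: Q_total=4.00, C_total=3.00, V=1.33; Q1=2.67, Q3=1.33; dissipated=0.083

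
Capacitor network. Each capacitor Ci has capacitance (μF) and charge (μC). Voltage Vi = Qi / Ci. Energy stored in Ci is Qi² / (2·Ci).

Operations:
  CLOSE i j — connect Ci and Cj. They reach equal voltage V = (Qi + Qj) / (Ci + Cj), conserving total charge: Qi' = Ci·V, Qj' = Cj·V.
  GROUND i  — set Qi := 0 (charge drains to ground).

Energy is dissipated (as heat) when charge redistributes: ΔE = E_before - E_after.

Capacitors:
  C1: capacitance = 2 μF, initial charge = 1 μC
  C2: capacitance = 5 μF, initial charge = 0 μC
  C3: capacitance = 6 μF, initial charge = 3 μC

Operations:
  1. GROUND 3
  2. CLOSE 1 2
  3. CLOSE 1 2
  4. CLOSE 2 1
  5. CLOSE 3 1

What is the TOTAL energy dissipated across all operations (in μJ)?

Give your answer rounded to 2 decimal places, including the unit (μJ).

Answer: 0.94 μJ

Derivation:
Initial: C1(2μF, Q=1μC, V=0.50V), C2(5μF, Q=0μC, V=0.00V), C3(6μF, Q=3μC, V=0.50V)
Op 1: GROUND 3: Q3=0; energy lost=0.750
Op 2: CLOSE 1-2: Q_total=1.00, C_total=7.00, V=0.14; Q1=0.29, Q2=0.71; dissipated=0.179
Op 3: CLOSE 1-2: Q_total=1.00, C_total=7.00, V=0.14; Q1=0.29, Q2=0.71; dissipated=0.000
Op 4: CLOSE 2-1: Q_total=1.00, C_total=7.00, V=0.14; Q2=0.71, Q1=0.29; dissipated=0.000
Op 5: CLOSE 3-1: Q_total=0.29, C_total=8.00, V=0.04; Q3=0.21, Q1=0.07; dissipated=0.015
Total dissipated: 0.944 μJ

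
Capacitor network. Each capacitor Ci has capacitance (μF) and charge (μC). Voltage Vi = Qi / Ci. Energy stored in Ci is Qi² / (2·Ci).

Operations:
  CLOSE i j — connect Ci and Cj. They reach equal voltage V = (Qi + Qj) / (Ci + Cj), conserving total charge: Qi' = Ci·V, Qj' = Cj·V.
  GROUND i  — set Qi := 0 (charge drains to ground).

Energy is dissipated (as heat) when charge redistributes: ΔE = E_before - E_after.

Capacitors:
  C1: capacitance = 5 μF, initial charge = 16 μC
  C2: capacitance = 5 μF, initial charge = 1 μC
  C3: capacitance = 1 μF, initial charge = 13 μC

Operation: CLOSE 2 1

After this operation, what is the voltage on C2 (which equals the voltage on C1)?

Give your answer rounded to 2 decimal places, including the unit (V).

Initial: C1(5μF, Q=16μC, V=3.20V), C2(5μF, Q=1μC, V=0.20V), C3(1μF, Q=13μC, V=13.00V)
Op 1: CLOSE 2-1: Q_total=17.00, C_total=10.00, V=1.70; Q2=8.50, Q1=8.50; dissipated=11.250

Answer: 1.70 V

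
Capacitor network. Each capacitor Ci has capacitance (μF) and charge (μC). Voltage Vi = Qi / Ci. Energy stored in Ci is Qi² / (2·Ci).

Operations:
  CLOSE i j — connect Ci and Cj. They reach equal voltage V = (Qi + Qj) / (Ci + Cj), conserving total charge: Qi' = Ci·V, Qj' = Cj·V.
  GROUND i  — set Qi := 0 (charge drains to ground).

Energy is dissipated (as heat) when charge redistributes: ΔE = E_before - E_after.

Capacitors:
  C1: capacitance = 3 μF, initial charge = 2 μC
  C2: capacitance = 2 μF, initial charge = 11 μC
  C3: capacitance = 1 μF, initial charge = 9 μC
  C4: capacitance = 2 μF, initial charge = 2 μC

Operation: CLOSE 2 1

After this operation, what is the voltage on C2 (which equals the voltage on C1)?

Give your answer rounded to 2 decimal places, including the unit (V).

Initial: C1(3μF, Q=2μC, V=0.67V), C2(2μF, Q=11μC, V=5.50V), C3(1μF, Q=9μC, V=9.00V), C4(2μF, Q=2μC, V=1.00V)
Op 1: CLOSE 2-1: Q_total=13.00, C_total=5.00, V=2.60; Q2=5.20, Q1=7.80; dissipated=14.017

Answer: 2.60 V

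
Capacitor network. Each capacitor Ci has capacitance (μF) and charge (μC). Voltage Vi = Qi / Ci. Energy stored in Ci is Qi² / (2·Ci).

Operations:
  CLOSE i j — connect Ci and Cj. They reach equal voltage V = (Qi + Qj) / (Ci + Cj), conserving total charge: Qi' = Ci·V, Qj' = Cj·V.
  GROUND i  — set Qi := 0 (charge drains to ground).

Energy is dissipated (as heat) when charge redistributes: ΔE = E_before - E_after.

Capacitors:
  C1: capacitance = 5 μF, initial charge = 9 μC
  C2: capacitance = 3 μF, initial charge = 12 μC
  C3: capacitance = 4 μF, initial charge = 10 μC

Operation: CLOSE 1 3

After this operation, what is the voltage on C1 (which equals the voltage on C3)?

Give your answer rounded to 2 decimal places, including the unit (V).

Answer: 2.11 V

Derivation:
Initial: C1(5μF, Q=9μC, V=1.80V), C2(3μF, Q=12μC, V=4.00V), C3(4μF, Q=10μC, V=2.50V)
Op 1: CLOSE 1-3: Q_total=19.00, C_total=9.00, V=2.11; Q1=10.56, Q3=8.44; dissipated=0.544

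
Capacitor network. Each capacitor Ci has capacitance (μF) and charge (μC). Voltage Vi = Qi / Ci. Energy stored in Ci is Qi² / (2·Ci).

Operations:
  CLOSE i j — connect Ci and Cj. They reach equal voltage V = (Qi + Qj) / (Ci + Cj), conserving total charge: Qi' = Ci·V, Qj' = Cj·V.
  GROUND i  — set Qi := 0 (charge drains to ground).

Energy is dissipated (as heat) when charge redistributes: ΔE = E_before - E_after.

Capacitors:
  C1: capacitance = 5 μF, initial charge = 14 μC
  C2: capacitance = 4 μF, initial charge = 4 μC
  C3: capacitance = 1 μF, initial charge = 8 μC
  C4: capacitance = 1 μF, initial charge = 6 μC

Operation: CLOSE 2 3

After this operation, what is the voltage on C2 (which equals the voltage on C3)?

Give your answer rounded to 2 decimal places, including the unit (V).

Answer: 2.40 V

Derivation:
Initial: C1(5μF, Q=14μC, V=2.80V), C2(4μF, Q=4μC, V=1.00V), C3(1μF, Q=8μC, V=8.00V), C4(1μF, Q=6μC, V=6.00V)
Op 1: CLOSE 2-3: Q_total=12.00, C_total=5.00, V=2.40; Q2=9.60, Q3=2.40; dissipated=19.600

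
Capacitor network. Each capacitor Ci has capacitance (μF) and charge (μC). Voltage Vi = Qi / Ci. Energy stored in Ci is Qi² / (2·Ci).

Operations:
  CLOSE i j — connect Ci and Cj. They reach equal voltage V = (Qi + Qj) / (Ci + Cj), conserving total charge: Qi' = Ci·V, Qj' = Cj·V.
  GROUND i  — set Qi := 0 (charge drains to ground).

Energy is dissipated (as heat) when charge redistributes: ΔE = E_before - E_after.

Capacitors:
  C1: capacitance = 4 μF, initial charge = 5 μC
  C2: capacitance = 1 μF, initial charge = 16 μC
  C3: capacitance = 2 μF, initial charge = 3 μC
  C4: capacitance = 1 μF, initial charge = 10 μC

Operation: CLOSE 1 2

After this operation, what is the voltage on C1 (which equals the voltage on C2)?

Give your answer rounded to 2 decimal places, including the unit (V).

Answer: 4.20 V

Derivation:
Initial: C1(4μF, Q=5μC, V=1.25V), C2(1μF, Q=16μC, V=16.00V), C3(2μF, Q=3μC, V=1.50V), C4(1μF, Q=10μC, V=10.00V)
Op 1: CLOSE 1-2: Q_total=21.00, C_total=5.00, V=4.20; Q1=16.80, Q2=4.20; dissipated=87.025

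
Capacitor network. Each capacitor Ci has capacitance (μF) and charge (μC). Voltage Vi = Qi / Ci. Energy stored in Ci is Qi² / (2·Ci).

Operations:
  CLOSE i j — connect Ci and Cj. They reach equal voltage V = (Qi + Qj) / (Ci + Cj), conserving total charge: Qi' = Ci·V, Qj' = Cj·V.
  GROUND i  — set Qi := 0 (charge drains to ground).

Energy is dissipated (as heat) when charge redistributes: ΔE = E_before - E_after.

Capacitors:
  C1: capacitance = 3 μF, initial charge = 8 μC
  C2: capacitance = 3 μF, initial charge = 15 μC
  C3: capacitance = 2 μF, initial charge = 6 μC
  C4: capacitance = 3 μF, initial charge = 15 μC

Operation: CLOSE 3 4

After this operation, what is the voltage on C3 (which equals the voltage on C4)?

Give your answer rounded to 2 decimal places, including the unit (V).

Initial: C1(3μF, Q=8μC, V=2.67V), C2(3μF, Q=15μC, V=5.00V), C3(2μF, Q=6μC, V=3.00V), C4(3μF, Q=15μC, V=5.00V)
Op 1: CLOSE 3-4: Q_total=21.00, C_total=5.00, V=4.20; Q3=8.40, Q4=12.60; dissipated=2.400

Answer: 4.20 V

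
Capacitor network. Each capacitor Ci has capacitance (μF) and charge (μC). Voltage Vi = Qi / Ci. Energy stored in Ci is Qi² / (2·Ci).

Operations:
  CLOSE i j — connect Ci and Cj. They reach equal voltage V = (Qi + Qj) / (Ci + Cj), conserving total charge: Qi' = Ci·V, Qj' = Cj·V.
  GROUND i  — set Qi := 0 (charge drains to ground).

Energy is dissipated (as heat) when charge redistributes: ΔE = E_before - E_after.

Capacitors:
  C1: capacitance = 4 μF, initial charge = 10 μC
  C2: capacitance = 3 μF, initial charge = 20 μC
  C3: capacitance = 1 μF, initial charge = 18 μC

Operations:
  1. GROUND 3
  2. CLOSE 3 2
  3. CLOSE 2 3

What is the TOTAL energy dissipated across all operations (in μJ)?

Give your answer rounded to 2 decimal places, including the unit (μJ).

Initial: C1(4μF, Q=10μC, V=2.50V), C2(3μF, Q=20μC, V=6.67V), C3(1μF, Q=18μC, V=18.00V)
Op 1: GROUND 3: Q3=0; energy lost=162.000
Op 2: CLOSE 3-2: Q_total=20.00, C_total=4.00, V=5.00; Q3=5.00, Q2=15.00; dissipated=16.667
Op 3: CLOSE 2-3: Q_total=20.00, C_total=4.00, V=5.00; Q2=15.00, Q3=5.00; dissipated=0.000
Total dissipated: 178.667 μJ

Answer: 178.67 μJ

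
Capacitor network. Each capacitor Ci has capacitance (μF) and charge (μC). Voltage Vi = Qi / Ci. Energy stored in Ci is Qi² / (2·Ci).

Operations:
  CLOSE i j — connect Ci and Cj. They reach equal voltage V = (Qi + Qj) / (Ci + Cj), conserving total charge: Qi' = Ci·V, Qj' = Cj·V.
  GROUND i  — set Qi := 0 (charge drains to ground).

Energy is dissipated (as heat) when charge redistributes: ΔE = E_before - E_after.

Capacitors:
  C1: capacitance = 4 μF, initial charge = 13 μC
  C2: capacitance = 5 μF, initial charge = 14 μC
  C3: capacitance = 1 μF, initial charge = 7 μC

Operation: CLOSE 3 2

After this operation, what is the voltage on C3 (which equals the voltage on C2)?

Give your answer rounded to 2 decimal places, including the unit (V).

Answer: 3.50 V

Derivation:
Initial: C1(4μF, Q=13μC, V=3.25V), C2(5μF, Q=14μC, V=2.80V), C3(1μF, Q=7μC, V=7.00V)
Op 1: CLOSE 3-2: Q_total=21.00, C_total=6.00, V=3.50; Q3=3.50, Q2=17.50; dissipated=7.350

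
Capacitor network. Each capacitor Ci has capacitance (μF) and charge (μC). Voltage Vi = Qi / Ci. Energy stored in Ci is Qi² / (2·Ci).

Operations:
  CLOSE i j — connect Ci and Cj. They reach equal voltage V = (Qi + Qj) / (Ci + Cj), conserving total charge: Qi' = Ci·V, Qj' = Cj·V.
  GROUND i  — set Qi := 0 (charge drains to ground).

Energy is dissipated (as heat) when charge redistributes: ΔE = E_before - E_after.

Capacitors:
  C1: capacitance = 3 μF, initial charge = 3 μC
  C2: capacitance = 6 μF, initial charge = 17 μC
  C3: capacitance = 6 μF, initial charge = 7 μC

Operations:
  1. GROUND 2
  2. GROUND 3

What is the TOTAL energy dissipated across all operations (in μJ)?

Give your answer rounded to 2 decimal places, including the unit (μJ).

Initial: C1(3μF, Q=3μC, V=1.00V), C2(6μF, Q=17μC, V=2.83V), C3(6μF, Q=7μC, V=1.17V)
Op 1: GROUND 2: Q2=0; energy lost=24.083
Op 2: GROUND 3: Q3=0; energy lost=4.083
Total dissipated: 28.167 μJ

Answer: 28.17 μJ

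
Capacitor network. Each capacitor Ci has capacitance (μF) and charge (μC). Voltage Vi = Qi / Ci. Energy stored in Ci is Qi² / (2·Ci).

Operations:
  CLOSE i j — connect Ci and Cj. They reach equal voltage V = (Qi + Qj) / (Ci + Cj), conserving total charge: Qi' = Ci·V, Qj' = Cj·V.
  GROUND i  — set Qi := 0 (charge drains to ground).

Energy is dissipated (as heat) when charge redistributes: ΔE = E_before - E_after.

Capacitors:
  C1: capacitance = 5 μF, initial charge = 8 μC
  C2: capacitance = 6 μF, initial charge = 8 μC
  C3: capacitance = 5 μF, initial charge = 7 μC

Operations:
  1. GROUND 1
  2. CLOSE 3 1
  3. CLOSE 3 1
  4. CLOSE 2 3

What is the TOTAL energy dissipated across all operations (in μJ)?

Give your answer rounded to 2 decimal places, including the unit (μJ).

Initial: C1(5μF, Q=8μC, V=1.60V), C2(6μF, Q=8μC, V=1.33V), C3(5μF, Q=7μC, V=1.40V)
Op 1: GROUND 1: Q1=0; energy lost=6.400
Op 2: CLOSE 3-1: Q_total=7.00, C_total=10.00, V=0.70; Q3=3.50, Q1=3.50; dissipated=2.450
Op 3: CLOSE 3-1: Q_total=7.00, C_total=10.00, V=0.70; Q3=3.50, Q1=3.50; dissipated=0.000
Op 4: CLOSE 2-3: Q_total=11.50, C_total=11.00, V=1.05; Q2=6.27, Q3=5.23; dissipated=0.547
Total dissipated: 9.397 μJ

Answer: 9.40 μJ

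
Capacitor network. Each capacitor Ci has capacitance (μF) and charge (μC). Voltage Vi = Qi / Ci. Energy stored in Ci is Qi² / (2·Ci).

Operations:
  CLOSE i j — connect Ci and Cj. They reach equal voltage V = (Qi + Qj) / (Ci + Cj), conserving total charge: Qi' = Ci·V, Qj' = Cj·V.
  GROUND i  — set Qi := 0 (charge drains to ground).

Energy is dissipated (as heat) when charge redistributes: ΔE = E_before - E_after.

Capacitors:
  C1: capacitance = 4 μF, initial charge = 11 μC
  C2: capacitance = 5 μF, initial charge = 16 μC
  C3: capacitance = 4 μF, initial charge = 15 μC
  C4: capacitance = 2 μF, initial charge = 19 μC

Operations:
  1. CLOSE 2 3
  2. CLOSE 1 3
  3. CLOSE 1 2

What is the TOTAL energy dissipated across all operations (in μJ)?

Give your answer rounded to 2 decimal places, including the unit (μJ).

Initial: C1(4μF, Q=11μC, V=2.75V), C2(5μF, Q=16μC, V=3.20V), C3(4μF, Q=15μC, V=3.75V), C4(2μF, Q=19μC, V=9.50V)
Op 1: CLOSE 2-3: Q_total=31.00, C_total=9.00, V=3.44; Q2=17.22, Q3=13.78; dissipated=0.336
Op 2: CLOSE 1-3: Q_total=24.78, C_total=8.00, V=3.10; Q1=12.39, Q3=12.39; dissipated=0.482
Op 3: CLOSE 1-2: Q_total=29.61, C_total=9.00, V=3.29; Q1=13.16, Q2=16.45; dissipated=0.134
Total dissipated: 0.952 μJ

Answer: 0.95 μJ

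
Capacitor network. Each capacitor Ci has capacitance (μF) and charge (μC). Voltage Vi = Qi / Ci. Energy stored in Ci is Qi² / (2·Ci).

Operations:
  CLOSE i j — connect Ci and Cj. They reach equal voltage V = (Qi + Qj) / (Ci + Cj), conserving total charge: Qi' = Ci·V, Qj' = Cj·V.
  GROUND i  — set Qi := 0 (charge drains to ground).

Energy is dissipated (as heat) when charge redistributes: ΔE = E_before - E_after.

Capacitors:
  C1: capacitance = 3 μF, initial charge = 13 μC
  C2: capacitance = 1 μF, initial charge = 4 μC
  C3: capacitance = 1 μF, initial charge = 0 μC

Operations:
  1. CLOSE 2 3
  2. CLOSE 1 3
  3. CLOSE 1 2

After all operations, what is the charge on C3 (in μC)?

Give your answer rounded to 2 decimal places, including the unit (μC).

Answer: 3.75 μC

Derivation:
Initial: C1(3μF, Q=13μC, V=4.33V), C2(1μF, Q=4μC, V=4.00V), C3(1μF, Q=0μC, V=0.00V)
Op 1: CLOSE 2-3: Q_total=4.00, C_total=2.00, V=2.00; Q2=2.00, Q3=2.00; dissipated=4.000
Op 2: CLOSE 1-3: Q_total=15.00, C_total=4.00, V=3.75; Q1=11.25, Q3=3.75; dissipated=2.042
Op 3: CLOSE 1-2: Q_total=13.25, C_total=4.00, V=3.31; Q1=9.94, Q2=3.31; dissipated=1.148
Final charges: Q1=9.94, Q2=3.31, Q3=3.75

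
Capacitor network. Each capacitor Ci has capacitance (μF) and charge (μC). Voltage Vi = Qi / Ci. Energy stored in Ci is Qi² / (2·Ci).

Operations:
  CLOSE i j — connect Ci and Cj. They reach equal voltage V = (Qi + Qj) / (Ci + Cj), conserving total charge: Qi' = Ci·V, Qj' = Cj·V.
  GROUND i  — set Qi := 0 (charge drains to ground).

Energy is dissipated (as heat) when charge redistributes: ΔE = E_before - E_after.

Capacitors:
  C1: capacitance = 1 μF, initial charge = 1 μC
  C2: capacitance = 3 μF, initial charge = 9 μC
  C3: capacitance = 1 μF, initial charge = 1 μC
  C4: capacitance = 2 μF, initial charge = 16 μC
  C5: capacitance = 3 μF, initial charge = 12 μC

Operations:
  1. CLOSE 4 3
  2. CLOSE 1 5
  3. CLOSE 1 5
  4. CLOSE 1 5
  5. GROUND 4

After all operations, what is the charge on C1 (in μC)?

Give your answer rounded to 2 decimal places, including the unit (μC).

Answer: 3.25 μC

Derivation:
Initial: C1(1μF, Q=1μC, V=1.00V), C2(3μF, Q=9μC, V=3.00V), C3(1μF, Q=1μC, V=1.00V), C4(2μF, Q=16μC, V=8.00V), C5(3μF, Q=12μC, V=4.00V)
Op 1: CLOSE 4-3: Q_total=17.00, C_total=3.00, V=5.67; Q4=11.33, Q3=5.67; dissipated=16.333
Op 2: CLOSE 1-5: Q_total=13.00, C_total=4.00, V=3.25; Q1=3.25, Q5=9.75; dissipated=3.375
Op 3: CLOSE 1-5: Q_total=13.00, C_total=4.00, V=3.25; Q1=3.25, Q5=9.75; dissipated=0.000
Op 4: CLOSE 1-5: Q_total=13.00, C_total=4.00, V=3.25; Q1=3.25, Q5=9.75; dissipated=0.000
Op 5: GROUND 4: Q4=0; energy lost=32.111
Final charges: Q1=3.25, Q2=9.00, Q3=5.67, Q4=0.00, Q5=9.75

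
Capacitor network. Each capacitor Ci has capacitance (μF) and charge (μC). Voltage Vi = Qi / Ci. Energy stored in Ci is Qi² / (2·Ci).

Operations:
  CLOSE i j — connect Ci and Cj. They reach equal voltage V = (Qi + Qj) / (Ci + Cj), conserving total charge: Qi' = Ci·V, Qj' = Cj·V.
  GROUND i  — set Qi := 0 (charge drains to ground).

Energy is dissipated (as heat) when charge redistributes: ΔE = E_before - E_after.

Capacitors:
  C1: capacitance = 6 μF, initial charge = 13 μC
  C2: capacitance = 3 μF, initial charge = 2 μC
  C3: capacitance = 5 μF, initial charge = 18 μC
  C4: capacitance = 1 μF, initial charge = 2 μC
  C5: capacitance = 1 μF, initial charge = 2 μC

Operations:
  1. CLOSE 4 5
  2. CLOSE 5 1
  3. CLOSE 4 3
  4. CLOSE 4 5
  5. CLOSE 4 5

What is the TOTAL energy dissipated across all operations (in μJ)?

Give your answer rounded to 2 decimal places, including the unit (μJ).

Initial: C1(6μF, Q=13μC, V=2.17V), C2(3μF, Q=2μC, V=0.67V), C3(5μF, Q=18μC, V=3.60V), C4(1μF, Q=2μC, V=2.00V), C5(1μF, Q=2μC, V=2.00V)
Op 1: CLOSE 4-5: Q_total=4.00, C_total=2.00, V=2.00; Q4=2.00, Q5=2.00; dissipated=0.000
Op 2: CLOSE 5-1: Q_total=15.00, C_total=7.00, V=2.14; Q5=2.14, Q1=12.86; dissipated=0.012
Op 3: CLOSE 4-3: Q_total=20.00, C_total=6.00, V=3.33; Q4=3.33, Q3=16.67; dissipated=1.067
Op 4: CLOSE 4-5: Q_total=5.48, C_total=2.00, V=2.74; Q4=2.74, Q5=2.74; dissipated=0.354
Op 5: CLOSE 4-5: Q_total=5.48, C_total=2.00, V=2.74; Q4=2.74, Q5=2.74; dissipated=0.000
Total dissipated: 1.433 μJ

Answer: 1.43 μJ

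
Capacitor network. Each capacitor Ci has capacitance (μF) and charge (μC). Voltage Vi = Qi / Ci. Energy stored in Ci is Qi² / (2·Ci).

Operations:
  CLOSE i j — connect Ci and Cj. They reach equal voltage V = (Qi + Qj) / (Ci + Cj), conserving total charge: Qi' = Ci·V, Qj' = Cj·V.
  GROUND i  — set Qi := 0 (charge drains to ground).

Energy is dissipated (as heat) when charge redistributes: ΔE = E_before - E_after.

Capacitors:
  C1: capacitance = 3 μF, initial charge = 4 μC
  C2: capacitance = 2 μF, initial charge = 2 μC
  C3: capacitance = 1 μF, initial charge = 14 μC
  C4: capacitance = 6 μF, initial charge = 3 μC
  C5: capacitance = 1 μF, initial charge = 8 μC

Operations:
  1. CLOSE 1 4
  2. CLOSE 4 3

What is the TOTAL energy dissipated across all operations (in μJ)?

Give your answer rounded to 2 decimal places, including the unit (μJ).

Initial: C1(3μF, Q=4μC, V=1.33V), C2(2μF, Q=2μC, V=1.00V), C3(1μF, Q=14μC, V=14.00V), C4(6μF, Q=3μC, V=0.50V), C5(1μF, Q=8μC, V=8.00V)
Op 1: CLOSE 1-4: Q_total=7.00, C_total=9.00, V=0.78; Q1=2.33, Q4=4.67; dissipated=0.694
Op 2: CLOSE 4-3: Q_total=18.67, C_total=7.00, V=2.67; Q4=16.00, Q3=2.67; dissipated=74.926
Total dissipated: 75.620 μJ

Answer: 75.62 μJ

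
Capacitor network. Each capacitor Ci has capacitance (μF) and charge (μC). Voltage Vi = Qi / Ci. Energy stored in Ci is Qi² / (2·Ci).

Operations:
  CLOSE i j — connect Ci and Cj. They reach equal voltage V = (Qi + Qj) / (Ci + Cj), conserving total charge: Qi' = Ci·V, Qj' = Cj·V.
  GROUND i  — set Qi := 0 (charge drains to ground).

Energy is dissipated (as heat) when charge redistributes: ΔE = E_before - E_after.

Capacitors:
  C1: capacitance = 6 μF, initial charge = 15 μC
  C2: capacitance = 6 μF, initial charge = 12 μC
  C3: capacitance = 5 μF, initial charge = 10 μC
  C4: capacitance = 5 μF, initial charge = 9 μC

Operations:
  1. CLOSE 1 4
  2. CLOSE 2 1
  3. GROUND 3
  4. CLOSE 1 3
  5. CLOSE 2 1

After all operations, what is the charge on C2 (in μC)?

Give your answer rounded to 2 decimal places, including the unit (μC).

Answer: 9.69 μC

Derivation:
Initial: C1(6μF, Q=15μC, V=2.50V), C2(6μF, Q=12μC, V=2.00V), C3(5μF, Q=10μC, V=2.00V), C4(5μF, Q=9μC, V=1.80V)
Op 1: CLOSE 1-4: Q_total=24.00, C_total=11.00, V=2.18; Q1=13.09, Q4=10.91; dissipated=0.668
Op 2: CLOSE 2-1: Q_total=25.09, C_total=12.00, V=2.09; Q2=12.55, Q1=12.55; dissipated=0.050
Op 3: GROUND 3: Q3=0; energy lost=10.000
Op 4: CLOSE 1-3: Q_total=12.55, C_total=11.00, V=1.14; Q1=6.84, Q3=5.70; dissipated=5.962
Op 5: CLOSE 2-1: Q_total=19.39, C_total=12.00, V=1.62; Q2=9.69, Q1=9.69; dissipated=1.355
Final charges: Q1=9.69, Q2=9.69, Q3=5.70, Q4=10.91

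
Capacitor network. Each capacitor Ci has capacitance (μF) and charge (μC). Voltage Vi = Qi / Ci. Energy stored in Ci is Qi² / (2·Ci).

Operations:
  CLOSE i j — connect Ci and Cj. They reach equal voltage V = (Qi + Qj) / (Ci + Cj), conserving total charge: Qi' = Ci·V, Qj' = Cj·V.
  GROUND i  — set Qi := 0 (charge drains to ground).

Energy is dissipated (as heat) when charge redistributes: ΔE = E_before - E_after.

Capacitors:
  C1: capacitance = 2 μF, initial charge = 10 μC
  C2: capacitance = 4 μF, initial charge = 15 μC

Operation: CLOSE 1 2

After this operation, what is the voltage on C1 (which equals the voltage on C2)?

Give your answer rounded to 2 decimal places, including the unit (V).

Initial: C1(2μF, Q=10μC, V=5.00V), C2(4μF, Q=15μC, V=3.75V)
Op 1: CLOSE 1-2: Q_total=25.00, C_total=6.00, V=4.17; Q1=8.33, Q2=16.67; dissipated=1.042

Answer: 4.17 V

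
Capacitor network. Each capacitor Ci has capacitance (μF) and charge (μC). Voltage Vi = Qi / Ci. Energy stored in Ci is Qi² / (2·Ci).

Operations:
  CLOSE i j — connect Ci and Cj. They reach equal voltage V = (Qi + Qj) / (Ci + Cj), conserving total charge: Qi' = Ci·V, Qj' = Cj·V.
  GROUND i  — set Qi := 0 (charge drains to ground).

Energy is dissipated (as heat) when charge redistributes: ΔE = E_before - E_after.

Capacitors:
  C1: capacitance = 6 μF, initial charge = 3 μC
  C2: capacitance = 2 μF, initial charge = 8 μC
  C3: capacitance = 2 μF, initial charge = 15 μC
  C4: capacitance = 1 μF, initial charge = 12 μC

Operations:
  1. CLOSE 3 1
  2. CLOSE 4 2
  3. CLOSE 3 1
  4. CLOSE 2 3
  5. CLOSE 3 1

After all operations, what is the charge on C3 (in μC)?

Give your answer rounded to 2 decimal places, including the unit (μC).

Initial: C1(6μF, Q=3μC, V=0.50V), C2(2μF, Q=8μC, V=4.00V), C3(2μF, Q=15μC, V=7.50V), C4(1μF, Q=12μC, V=12.00V)
Op 1: CLOSE 3-1: Q_total=18.00, C_total=8.00, V=2.25; Q3=4.50, Q1=13.50; dissipated=36.750
Op 2: CLOSE 4-2: Q_total=20.00, C_total=3.00, V=6.67; Q4=6.67, Q2=13.33; dissipated=21.333
Op 3: CLOSE 3-1: Q_total=18.00, C_total=8.00, V=2.25; Q3=4.50, Q1=13.50; dissipated=0.000
Op 4: CLOSE 2-3: Q_total=17.83, C_total=4.00, V=4.46; Q2=8.92, Q3=8.92; dissipated=9.753
Op 5: CLOSE 3-1: Q_total=22.42, C_total=8.00, V=2.80; Q3=5.60, Q1=16.81; dissipated=3.658
Final charges: Q1=16.81, Q2=8.92, Q3=5.60, Q4=6.67

Answer: 5.60 μC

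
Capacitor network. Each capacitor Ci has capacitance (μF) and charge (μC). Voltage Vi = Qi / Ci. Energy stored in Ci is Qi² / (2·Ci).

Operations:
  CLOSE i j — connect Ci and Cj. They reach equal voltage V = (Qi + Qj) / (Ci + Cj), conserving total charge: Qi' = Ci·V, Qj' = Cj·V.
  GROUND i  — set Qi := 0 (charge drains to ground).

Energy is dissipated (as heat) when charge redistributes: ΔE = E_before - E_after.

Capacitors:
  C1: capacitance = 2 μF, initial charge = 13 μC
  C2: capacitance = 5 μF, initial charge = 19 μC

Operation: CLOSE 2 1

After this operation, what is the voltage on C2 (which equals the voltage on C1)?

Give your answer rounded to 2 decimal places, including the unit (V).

Answer: 4.57 V

Derivation:
Initial: C1(2μF, Q=13μC, V=6.50V), C2(5μF, Q=19μC, V=3.80V)
Op 1: CLOSE 2-1: Q_total=32.00, C_total=7.00, V=4.57; Q2=22.86, Q1=9.14; dissipated=5.207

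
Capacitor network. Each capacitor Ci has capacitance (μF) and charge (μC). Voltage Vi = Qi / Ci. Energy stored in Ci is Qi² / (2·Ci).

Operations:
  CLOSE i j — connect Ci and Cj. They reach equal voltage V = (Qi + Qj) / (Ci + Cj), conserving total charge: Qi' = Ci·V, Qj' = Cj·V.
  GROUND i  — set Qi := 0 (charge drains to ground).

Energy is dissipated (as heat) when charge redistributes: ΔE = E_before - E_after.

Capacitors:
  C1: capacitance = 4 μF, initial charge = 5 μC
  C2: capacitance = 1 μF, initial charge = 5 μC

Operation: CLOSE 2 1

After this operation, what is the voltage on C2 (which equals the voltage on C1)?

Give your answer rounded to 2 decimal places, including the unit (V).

Answer: 2.00 V

Derivation:
Initial: C1(4μF, Q=5μC, V=1.25V), C2(1μF, Q=5μC, V=5.00V)
Op 1: CLOSE 2-1: Q_total=10.00, C_total=5.00, V=2.00; Q2=2.00, Q1=8.00; dissipated=5.625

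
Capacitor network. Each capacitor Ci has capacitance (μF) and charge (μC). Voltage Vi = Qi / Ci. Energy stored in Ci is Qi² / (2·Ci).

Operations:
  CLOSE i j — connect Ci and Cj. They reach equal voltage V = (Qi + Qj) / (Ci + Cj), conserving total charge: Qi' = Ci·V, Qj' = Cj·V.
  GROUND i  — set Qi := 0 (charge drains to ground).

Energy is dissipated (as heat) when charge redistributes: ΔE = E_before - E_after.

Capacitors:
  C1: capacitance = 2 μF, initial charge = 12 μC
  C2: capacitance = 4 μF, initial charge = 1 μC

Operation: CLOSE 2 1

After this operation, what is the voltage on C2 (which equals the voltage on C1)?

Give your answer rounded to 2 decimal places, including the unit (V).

Initial: C1(2μF, Q=12μC, V=6.00V), C2(4μF, Q=1μC, V=0.25V)
Op 1: CLOSE 2-1: Q_total=13.00, C_total=6.00, V=2.17; Q2=8.67, Q1=4.33; dissipated=22.042

Answer: 2.17 V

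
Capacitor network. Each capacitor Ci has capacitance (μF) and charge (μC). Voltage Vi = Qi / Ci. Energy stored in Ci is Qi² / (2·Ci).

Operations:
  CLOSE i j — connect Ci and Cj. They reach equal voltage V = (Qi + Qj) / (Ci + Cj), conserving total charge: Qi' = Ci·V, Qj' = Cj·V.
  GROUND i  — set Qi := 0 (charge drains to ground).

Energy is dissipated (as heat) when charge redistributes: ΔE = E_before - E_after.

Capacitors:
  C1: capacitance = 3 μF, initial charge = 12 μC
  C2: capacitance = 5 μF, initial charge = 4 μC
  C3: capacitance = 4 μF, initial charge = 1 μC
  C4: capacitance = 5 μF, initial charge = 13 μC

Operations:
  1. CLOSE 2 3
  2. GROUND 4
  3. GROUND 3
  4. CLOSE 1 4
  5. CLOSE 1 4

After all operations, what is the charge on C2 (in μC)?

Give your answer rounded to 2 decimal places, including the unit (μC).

Initial: C1(3μF, Q=12μC, V=4.00V), C2(5μF, Q=4μC, V=0.80V), C3(4μF, Q=1μC, V=0.25V), C4(5μF, Q=13μC, V=2.60V)
Op 1: CLOSE 2-3: Q_total=5.00, C_total=9.00, V=0.56; Q2=2.78, Q3=2.22; dissipated=0.336
Op 2: GROUND 4: Q4=0; energy lost=16.900
Op 3: GROUND 3: Q3=0; energy lost=0.617
Op 4: CLOSE 1-4: Q_total=12.00, C_total=8.00, V=1.50; Q1=4.50, Q4=7.50; dissipated=15.000
Op 5: CLOSE 1-4: Q_total=12.00, C_total=8.00, V=1.50; Q1=4.50, Q4=7.50; dissipated=0.000
Final charges: Q1=4.50, Q2=2.78, Q3=0.00, Q4=7.50

Answer: 2.78 μC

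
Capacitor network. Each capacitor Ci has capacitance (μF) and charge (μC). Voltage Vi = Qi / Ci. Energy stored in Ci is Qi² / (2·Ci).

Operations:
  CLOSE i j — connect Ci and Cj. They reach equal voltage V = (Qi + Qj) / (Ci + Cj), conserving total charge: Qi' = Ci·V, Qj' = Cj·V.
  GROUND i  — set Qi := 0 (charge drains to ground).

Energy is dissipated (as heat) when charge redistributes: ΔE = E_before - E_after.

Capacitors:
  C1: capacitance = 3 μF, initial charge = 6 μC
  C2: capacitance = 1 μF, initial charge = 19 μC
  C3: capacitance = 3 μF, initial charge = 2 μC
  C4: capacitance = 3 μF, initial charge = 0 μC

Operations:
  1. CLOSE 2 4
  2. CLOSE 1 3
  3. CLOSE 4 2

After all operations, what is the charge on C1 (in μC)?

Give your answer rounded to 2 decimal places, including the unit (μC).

Initial: C1(3μF, Q=6μC, V=2.00V), C2(1μF, Q=19μC, V=19.00V), C3(3μF, Q=2μC, V=0.67V), C4(3μF, Q=0μC, V=0.00V)
Op 1: CLOSE 2-4: Q_total=19.00, C_total=4.00, V=4.75; Q2=4.75, Q4=14.25; dissipated=135.375
Op 2: CLOSE 1-3: Q_total=8.00, C_total=6.00, V=1.33; Q1=4.00, Q3=4.00; dissipated=1.333
Op 3: CLOSE 4-2: Q_total=19.00, C_total=4.00, V=4.75; Q4=14.25, Q2=4.75; dissipated=0.000
Final charges: Q1=4.00, Q2=4.75, Q3=4.00, Q4=14.25

Answer: 4.00 μC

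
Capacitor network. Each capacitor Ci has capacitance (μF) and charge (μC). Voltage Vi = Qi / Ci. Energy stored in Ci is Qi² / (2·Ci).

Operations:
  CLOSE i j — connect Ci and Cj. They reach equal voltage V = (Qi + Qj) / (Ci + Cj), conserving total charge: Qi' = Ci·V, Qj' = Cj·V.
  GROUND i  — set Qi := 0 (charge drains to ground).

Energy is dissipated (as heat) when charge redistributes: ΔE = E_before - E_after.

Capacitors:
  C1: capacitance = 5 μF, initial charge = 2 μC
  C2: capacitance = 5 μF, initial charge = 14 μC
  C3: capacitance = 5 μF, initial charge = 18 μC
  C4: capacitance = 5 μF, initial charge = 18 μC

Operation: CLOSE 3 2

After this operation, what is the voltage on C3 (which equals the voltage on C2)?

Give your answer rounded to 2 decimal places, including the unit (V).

Answer: 3.20 V

Derivation:
Initial: C1(5μF, Q=2μC, V=0.40V), C2(5μF, Q=14μC, V=2.80V), C3(5μF, Q=18μC, V=3.60V), C4(5μF, Q=18μC, V=3.60V)
Op 1: CLOSE 3-2: Q_total=32.00, C_total=10.00, V=3.20; Q3=16.00, Q2=16.00; dissipated=0.800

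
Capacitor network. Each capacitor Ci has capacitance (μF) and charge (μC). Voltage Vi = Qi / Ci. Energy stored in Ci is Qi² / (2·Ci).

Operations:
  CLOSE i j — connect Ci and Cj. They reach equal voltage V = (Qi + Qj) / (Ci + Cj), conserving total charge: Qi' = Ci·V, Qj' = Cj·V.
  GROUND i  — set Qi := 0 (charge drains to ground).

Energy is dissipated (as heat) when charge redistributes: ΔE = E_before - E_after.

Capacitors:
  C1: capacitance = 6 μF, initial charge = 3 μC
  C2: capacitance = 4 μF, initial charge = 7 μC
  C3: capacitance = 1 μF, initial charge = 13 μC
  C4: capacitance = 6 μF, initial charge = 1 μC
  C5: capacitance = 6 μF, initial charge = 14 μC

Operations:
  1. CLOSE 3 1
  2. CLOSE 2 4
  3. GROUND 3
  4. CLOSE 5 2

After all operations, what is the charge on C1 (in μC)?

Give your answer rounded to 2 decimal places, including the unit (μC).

Answer: 13.71 μC

Derivation:
Initial: C1(6μF, Q=3μC, V=0.50V), C2(4μF, Q=7μC, V=1.75V), C3(1μF, Q=13μC, V=13.00V), C4(6μF, Q=1μC, V=0.17V), C5(6μF, Q=14μC, V=2.33V)
Op 1: CLOSE 3-1: Q_total=16.00, C_total=7.00, V=2.29; Q3=2.29, Q1=13.71; dissipated=66.964
Op 2: CLOSE 2-4: Q_total=8.00, C_total=10.00, V=0.80; Q2=3.20, Q4=4.80; dissipated=3.008
Op 3: GROUND 3: Q3=0; energy lost=2.612
Op 4: CLOSE 5-2: Q_total=17.20, C_total=10.00, V=1.72; Q5=10.32, Q2=6.88; dissipated=2.821
Final charges: Q1=13.71, Q2=6.88, Q3=0.00, Q4=4.80, Q5=10.32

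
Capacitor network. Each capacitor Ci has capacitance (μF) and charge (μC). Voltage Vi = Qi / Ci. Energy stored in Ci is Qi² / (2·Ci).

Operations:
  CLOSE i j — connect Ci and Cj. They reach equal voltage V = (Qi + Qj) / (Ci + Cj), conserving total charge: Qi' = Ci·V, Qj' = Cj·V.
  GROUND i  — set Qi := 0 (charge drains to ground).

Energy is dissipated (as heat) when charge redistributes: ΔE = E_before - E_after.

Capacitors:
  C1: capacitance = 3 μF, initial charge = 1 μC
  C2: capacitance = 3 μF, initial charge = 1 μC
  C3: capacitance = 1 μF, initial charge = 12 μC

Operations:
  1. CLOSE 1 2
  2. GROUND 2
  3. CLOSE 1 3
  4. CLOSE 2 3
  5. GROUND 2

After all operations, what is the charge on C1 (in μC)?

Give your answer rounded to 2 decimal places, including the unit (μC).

Answer: 9.75 μC

Derivation:
Initial: C1(3μF, Q=1μC, V=0.33V), C2(3μF, Q=1μC, V=0.33V), C3(1μF, Q=12μC, V=12.00V)
Op 1: CLOSE 1-2: Q_total=2.00, C_total=6.00, V=0.33; Q1=1.00, Q2=1.00; dissipated=0.000
Op 2: GROUND 2: Q2=0; energy lost=0.167
Op 3: CLOSE 1-3: Q_total=13.00, C_total=4.00, V=3.25; Q1=9.75, Q3=3.25; dissipated=51.042
Op 4: CLOSE 2-3: Q_total=3.25, C_total=4.00, V=0.81; Q2=2.44, Q3=0.81; dissipated=3.961
Op 5: GROUND 2: Q2=0; energy lost=0.990
Final charges: Q1=9.75, Q2=0.00, Q3=0.81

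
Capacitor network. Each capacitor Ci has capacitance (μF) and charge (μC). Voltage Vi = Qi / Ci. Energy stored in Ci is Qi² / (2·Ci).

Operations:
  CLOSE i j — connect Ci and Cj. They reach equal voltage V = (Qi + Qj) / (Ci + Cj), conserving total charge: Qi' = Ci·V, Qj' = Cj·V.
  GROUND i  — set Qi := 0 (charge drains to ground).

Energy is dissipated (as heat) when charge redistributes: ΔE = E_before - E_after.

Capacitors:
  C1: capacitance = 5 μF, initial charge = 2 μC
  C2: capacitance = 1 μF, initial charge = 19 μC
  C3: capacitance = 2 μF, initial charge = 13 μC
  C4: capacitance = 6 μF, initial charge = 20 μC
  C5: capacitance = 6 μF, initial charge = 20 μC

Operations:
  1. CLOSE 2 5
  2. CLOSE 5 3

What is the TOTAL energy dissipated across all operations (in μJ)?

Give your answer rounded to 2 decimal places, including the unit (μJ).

Answer: 105.84 μJ

Derivation:
Initial: C1(5μF, Q=2μC, V=0.40V), C2(1μF, Q=19μC, V=19.00V), C3(2μF, Q=13μC, V=6.50V), C4(6μF, Q=20μC, V=3.33V), C5(6μF, Q=20μC, V=3.33V)
Op 1: CLOSE 2-5: Q_total=39.00, C_total=7.00, V=5.57; Q2=5.57, Q5=33.43; dissipated=105.190
Op 2: CLOSE 5-3: Q_total=46.43, C_total=8.00, V=5.80; Q5=34.82, Q3=11.61; dissipated=0.647
Total dissipated: 105.837 μJ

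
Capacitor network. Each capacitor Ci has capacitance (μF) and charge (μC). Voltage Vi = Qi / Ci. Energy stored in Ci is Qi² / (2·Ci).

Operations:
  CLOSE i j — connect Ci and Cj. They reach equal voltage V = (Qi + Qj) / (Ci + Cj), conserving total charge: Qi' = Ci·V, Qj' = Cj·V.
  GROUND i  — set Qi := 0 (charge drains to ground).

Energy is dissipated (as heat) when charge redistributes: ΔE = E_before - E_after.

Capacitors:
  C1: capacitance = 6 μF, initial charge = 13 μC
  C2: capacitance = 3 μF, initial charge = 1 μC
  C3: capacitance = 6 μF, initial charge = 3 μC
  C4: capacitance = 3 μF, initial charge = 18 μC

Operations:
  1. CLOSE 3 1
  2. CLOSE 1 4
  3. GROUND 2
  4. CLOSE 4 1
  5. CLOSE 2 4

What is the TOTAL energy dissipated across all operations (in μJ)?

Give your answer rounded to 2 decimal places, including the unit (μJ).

Initial: C1(6μF, Q=13μC, V=2.17V), C2(3μF, Q=1μC, V=0.33V), C3(6μF, Q=3μC, V=0.50V), C4(3μF, Q=18μC, V=6.00V)
Op 1: CLOSE 3-1: Q_total=16.00, C_total=12.00, V=1.33; Q3=8.00, Q1=8.00; dissipated=4.167
Op 2: CLOSE 1-4: Q_total=26.00, C_total=9.00, V=2.89; Q1=17.33, Q4=8.67; dissipated=21.778
Op 3: GROUND 2: Q2=0; energy lost=0.167
Op 4: CLOSE 4-1: Q_total=26.00, C_total=9.00, V=2.89; Q4=8.67, Q1=17.33; dissipated=0.000
Op 5: CLOSE 2-4: Q_total=8.67, C_total=6.00, V=1.44; Q2=4.33, Q4=4.33; dissipated=6.259
Total dissipated: 32.370 μJ

Answer: 32.37 μJ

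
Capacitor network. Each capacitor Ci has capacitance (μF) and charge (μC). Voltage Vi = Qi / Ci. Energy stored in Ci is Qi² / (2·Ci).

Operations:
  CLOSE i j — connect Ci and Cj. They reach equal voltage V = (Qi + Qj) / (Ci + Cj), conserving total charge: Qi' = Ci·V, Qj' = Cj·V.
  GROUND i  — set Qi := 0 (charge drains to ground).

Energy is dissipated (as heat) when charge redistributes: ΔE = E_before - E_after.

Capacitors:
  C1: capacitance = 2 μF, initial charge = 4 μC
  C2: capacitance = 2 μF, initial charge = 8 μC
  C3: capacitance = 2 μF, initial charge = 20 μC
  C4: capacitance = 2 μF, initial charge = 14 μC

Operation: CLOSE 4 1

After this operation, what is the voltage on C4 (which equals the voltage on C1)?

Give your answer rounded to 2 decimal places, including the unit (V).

Initial: C1(2μF, Q=4μC, V=2.00V), C2(2μF, Q=8μC, V=4.00V), C3(2μF, Q=20μC, V=10.00V), C4(2μF, Q=14μC, V=7.00V)
Op 1: CLOSE 4-1: Q_total=18.00, C_total=4.00, V=4.50; Q4=9.00, Q1=9.00; dissipated=12.500

Answer: 4.50 V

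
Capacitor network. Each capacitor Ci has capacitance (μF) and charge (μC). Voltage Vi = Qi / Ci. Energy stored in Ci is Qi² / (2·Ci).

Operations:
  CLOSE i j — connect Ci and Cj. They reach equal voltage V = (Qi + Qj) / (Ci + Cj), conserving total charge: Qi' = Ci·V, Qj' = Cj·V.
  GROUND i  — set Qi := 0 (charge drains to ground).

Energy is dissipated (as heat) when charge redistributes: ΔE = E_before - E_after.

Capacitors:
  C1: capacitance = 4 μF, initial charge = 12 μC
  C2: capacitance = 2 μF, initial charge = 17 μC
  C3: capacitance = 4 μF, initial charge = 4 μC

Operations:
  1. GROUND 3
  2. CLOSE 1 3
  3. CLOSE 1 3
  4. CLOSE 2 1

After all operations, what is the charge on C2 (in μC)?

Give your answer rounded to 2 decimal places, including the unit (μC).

Initial: C1(4μF, Q=12μC, V=3.00V), C2(2μF, Q=17μC, V=8.50V), C3(4μF, Q=4μC, V=1.00V)
Op 1: GROUND 3: Q3=0; energy lost=2.000
Op 2: CLOSE 1-3: Q_total=12.00, C_total=8.00, V=1.50; Q1=6.00, Q3=6.00; dissipated=9.000
Op 3: CLOSE 1-3: Q_total=12.00, C_total=8.00, V=1.50; Q1=6.00, Q3=6.00; dissipated=0.000
Op 4: CLOSE 2-1: Q_total=23.00, C_total=6.00, V=3.83; Q2=7.67, Q1=15.33; dissipated=32.667
Final charges: Q1=15.33, Q2=7.67, Q3=6.00

Answer: 7.67 μC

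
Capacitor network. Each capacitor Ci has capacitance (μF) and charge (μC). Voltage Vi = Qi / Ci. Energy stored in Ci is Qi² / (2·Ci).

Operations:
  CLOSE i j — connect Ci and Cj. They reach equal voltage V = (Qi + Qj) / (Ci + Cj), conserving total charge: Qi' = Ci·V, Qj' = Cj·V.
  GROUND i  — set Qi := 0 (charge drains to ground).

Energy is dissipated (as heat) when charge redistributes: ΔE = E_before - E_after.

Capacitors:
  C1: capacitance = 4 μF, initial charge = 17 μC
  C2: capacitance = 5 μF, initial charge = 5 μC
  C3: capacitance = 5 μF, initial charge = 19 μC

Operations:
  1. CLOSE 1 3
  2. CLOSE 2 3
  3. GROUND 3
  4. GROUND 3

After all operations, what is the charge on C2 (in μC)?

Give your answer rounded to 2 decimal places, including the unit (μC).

Initial: C1(4μF, Q=17μC, V=4.25V), C2(5μF, Q=5μC, V=1.00V), C3(5μF, Q=19μC, V=3.80V)
Op 1: CLOSE 1-3: Q_total=36.00, C_total=9.00, V=4.00; Q1=16.00, Q3=20.00; dissipated=0.225
Op 2: CLOSE 2-3: Q_total=25.00, C_total=10.00, V=2.50; Q2=12.50, Q3=12.50; dissipated=11.250
Op 3: GROUND 3: Q3=0; energy lost=15.625
Op 4: GROUND 3: Q3=0; energy lost=0.000
Final charges: Q1=16.00, Q2=12.50, Q3=0.00

Answer: 12.50 μC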